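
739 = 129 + 610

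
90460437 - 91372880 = -912443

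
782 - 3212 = -2430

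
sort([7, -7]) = [-7, 7]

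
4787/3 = 1595 + 2/3 ≈ 1595.67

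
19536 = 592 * 33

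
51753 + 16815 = 68568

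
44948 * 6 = 269688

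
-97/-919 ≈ 0.106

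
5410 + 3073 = 8483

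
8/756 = 2/189 ≈ 0.0106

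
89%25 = 14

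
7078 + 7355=14433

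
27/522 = 3/58 ≈ 0.0517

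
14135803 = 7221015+6914788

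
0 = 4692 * 0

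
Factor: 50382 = 2^1 * 3^4 * 311^1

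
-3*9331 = -27993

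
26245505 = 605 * 43381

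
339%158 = 23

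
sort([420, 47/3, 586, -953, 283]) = [-953, 47/3, 283, 420, 586]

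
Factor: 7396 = 2^2*43^2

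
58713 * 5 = 293565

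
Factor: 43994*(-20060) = -1*2^3*5^1*17^1*59^1*21997^1 = -882519640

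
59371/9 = 6596 + 7/9≈6596.78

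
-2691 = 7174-9865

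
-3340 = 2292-5632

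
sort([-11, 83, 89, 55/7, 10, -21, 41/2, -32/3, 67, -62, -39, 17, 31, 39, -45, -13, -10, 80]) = [-62, -45, -39, -21, -13, -11, -32/3, -10, 55/7, 10, 17, 41/2, 31, 39, 67, 80, 83, 89]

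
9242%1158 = 1136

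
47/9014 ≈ 0.00521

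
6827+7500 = 14327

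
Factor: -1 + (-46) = -1*47^1 = -47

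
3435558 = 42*81799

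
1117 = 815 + 302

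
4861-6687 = -1826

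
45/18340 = 9/3668 ≈ 0.00245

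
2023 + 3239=5262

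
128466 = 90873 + 37593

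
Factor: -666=-1*2^1*3^2*37^1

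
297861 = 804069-506208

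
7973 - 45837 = -37864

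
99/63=1 + 4/7 ≈ 1.57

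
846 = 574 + 272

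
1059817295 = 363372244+696445051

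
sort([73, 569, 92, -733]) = [-733, 73, 92, 569]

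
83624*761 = 63637864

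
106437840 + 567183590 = 673621430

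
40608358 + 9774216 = 50382574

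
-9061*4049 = -36687989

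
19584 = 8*2448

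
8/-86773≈-0.0000922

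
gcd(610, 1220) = 610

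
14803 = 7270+7533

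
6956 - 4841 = 2115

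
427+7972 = 8399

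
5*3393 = 16965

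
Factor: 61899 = 3^1*47^1*439^1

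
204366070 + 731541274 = 935907344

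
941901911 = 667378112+274523799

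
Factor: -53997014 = -1*2^1*29^1*241^1*3863^1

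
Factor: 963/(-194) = -1*2^(-1)*3^2*97^(-1)*107^1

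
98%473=98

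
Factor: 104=2^3 * 13^1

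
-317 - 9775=-10092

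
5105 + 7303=12408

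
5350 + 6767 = 12117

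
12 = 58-46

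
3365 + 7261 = 10626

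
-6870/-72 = 1145/12 ≈ 95.42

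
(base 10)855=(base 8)1527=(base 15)3c0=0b1101010111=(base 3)1011200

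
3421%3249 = 172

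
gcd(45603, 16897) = 1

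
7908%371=117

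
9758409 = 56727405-46968996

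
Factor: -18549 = -1 * 3^4 * 229^1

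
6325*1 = 6325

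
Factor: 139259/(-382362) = -1*2^(-1)*3^(-1)*157^1*887^1*63727^(-1)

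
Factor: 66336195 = 3^1*5^1*29^1*73^1*2089^1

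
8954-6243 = 2711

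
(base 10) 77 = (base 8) 115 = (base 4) 1031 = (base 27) 2n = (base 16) 4d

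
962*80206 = 77158172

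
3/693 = 1/231 ≈ 0.00433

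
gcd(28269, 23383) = 349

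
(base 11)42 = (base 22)22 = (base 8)56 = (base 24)1m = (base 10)46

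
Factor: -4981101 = -1*3^1*1660367^1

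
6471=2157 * 3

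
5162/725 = 7 + 3/25 = 7.12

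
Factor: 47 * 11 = 11^1 * 47^1 = 517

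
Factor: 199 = 199^1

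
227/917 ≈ 0.248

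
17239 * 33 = 568887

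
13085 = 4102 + 8983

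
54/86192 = 27/43096≈0.000627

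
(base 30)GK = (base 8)764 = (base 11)415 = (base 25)K0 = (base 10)500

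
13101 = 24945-11844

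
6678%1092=126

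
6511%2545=1421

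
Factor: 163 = 163^1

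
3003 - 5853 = -2850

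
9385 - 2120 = 7265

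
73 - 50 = 23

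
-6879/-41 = 167 + 32/41 ≈ 167.78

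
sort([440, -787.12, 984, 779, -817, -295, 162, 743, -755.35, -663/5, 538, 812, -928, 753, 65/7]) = [-928, -817, -787.12, -755.35, -295, -663/5, 65/7, 162, 440, 538, 743, 753, 779, 812, 984]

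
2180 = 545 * 4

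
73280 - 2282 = 70998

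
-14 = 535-549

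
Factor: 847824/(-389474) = -1*2^3*3^1*17^1*193^(-1)*1009^(-1)*1039^1 = -423912/194737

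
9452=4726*2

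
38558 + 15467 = 54025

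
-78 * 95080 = -7416240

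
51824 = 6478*8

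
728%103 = 7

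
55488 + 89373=144861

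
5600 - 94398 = -88798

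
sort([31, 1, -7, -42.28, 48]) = [-42.28, -7, 1, 31, 48]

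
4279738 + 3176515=7456253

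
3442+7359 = 10801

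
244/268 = 61/67 ≈ 0.910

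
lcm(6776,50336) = 352352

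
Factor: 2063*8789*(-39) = -1*3^1*11^1*13^1*17^1*47^1*2063^1 = -707136573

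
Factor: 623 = 7^1 * 89^1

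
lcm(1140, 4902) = 49020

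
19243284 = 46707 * 412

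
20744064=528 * 39288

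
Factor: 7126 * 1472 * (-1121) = -1 * 2^7 * 7^1 * 19^1 * 23^1 * 59^1 * 509^1 = -11758698112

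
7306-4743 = 2563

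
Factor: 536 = 2^3*67^1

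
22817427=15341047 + 7476380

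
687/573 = 229/191 ≈ 1.20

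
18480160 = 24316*760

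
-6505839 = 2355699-8861538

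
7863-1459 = 6404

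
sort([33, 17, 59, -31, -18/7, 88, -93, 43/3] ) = [-93, -31, -18/7, 43/3, 17, 33, 59, 88] 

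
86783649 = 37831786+48951863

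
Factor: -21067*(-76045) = 5^1*67^1*227^1*21067^1 = 1602040015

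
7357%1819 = 81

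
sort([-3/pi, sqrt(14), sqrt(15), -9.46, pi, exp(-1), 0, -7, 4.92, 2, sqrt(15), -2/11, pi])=[-9.46, -7, -3/pi, -2/11, 0, exp(-1), 2, pi, pi, sqrt(14), sqrt(15), sqrt(15), 4.92]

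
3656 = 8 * 457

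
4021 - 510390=-506369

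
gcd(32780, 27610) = 110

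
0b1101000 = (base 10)104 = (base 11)95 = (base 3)10212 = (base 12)88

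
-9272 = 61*(-152) 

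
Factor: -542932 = -1 * 2^2 * 13^1 * 53^1 * 197^1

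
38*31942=1213796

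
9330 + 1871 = 11201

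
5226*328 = 1714128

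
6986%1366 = 156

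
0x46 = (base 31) 28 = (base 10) 70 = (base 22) 34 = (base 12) 5a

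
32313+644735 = 677048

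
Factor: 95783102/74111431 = 2^1*43^1*733^(-1)*743^1*1499^1*101107^(-1) 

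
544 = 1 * 544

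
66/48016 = 33/24008 ≈ 0.00137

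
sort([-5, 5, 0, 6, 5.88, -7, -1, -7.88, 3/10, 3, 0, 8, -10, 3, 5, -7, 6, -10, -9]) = [-10, -10, -9, -7.88, -7, -7, -5, -1, 0, 0, 3/10, 3, 3, 5, 5, 5.88, 6, 6, 8]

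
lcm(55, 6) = 330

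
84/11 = 7+7/11≈7.64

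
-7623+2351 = -5272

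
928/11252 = 8/97 ≈ 0.0825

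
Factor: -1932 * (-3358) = 2^3 * 3^1 * 7^1 * 23^2 * 73^1 = 6487656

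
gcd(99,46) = 1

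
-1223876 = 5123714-6347590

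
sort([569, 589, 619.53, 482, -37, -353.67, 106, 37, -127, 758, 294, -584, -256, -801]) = [-801, -584, -353.67, -256, -127, -37, 37, 106, 294, 482, 569, 589, 619.53, 758]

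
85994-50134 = 35860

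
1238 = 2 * 619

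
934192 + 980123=1914315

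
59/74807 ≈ 0.000789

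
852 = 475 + 377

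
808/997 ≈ 0.810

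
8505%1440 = 1305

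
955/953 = 1 + 2/953 ≈ 1.00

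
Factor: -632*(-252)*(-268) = -1*2^7*3^2*7^1*67^1*79^1 = -42682752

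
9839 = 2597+7242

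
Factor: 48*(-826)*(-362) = 2^6*3^1*7^1*59^1*181^1 = 14352576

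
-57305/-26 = 2204 + 1/26 ≈ 2204.04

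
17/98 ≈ 0.173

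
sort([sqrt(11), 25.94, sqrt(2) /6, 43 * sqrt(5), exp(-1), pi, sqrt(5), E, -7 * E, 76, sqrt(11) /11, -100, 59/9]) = [-100, -7 * E, sqrt(2) /6, sqrt(11) /11, exp(-1), sqrt(5), E, pi, sqrt(11), 59/9, 25.94, 76, 43 * sqrt(5)]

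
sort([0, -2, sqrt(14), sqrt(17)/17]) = [-2, 0, sqrt(17)/17, sqrt(14)]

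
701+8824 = 9525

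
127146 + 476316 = 603462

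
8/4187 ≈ 0.00191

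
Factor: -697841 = -1*31^1*22511^1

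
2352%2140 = 212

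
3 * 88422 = 265266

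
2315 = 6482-4167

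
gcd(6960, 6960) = 6960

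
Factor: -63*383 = -1*3^2*7^1*383^1 = -24129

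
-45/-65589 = 15/21863 ≈ 0.000686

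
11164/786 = 5582/393 ≈ 14.20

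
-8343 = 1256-9599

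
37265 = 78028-40763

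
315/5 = 63 = 63.00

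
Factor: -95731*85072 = -1*2^4*13^1*409^1*95731^1 = -8144027632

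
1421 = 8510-7089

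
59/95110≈0.000620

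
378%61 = 12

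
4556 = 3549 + 1007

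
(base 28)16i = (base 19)2d1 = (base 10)970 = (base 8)1712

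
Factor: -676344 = -1*2^3*3^1*28181^1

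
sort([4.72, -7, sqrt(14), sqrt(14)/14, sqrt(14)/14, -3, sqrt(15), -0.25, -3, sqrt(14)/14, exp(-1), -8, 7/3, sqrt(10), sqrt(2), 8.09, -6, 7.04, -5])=[-8, -7, -6, -5, -3, -3, -0.25, sqrt(14)/14, sqrt(14)/14, sqrt(14)/14, exp(-1), sqrt(2), 7/3, sqrt(10), sqrt(14), sqrt(15), 4.72, 7.04, 8.09]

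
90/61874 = 45/30937 ≈ 0.00145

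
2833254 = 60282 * 47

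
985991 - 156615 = 829376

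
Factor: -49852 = -1*2^2*11^2*103^1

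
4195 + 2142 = 6337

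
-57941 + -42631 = -100572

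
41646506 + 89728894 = 131375400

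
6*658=3948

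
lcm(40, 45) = 360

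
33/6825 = 11/2275 ≈ 0.00484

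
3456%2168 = 1288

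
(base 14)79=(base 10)107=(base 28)3n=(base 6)255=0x6b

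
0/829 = 0 = 0.00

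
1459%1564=1459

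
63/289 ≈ 0.218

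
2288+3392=5680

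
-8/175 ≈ -0.0457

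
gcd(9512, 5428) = 4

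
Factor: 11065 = 5^1 * 2213^1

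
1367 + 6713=8080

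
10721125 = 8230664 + 2490461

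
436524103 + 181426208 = 617950311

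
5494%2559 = 376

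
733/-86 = -8 - 45/86 ≈ -8.52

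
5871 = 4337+1534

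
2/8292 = 1/4146 ≈ 0.000241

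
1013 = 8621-7608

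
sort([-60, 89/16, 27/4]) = [-60, 89/16, 27/4]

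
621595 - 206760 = 414835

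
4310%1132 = 914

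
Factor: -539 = -1 * 7^2 * 11^1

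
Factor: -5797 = -1 * 11^1 * 17^1 * 31^1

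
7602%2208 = 978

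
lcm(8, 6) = 24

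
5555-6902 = -1347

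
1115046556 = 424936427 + 690110129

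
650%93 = 92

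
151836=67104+84732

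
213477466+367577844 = 581055310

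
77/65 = 1 + 12/65 ≈ 1.18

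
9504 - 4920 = 4584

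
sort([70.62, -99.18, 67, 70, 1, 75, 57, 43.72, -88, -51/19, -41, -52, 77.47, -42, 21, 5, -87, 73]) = [-99.18, -88, -87, -52, -42, -41, -51/19, 1, 5, 21, 43.72, 57, 67, 70, 70.62, 73, 75, 77.47]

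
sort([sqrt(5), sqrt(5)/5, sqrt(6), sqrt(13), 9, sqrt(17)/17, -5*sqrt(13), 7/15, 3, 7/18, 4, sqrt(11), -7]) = [-5*sqrt(13), -7, sqrt(17)/17, 7/18, sqrt(5)/5, 7/15, sqrt(5), sqrt(6), 3, sqrt(11), sqrt(13), 4, 9]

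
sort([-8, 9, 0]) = [-8, 0, 9]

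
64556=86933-22377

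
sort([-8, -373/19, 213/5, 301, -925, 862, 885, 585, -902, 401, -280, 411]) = [-925, -902, -280, -373/19, -8, 213/5, 301, 401, 411, 585, 862, 885]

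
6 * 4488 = 26928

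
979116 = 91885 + 887231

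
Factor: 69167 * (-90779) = -1 * 7^1 * 13^1 * 41^1 * 241^1 * 6983^1 = -6278911093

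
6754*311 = 2100494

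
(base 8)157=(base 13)87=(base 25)4b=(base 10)111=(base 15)76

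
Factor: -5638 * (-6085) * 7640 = 2^4 * 5^2 * 191^1 * 1217^1 * 2819^1 = 262107237200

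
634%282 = 70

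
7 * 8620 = 60340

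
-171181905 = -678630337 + 507448432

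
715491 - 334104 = 381387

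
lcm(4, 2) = 4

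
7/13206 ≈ 0.000530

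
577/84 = 6 + 73/84 ≈ 6.87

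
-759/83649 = -253/27883 ≈ -0.00907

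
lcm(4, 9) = 36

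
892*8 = 7136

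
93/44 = 2 + 5/44 ≈ 2.11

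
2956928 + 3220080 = 6177008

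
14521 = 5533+8988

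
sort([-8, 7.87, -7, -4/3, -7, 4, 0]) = [-8, -7, -7, -4/3, 0, 4, 7.87]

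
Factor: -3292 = -1*2^2*823^1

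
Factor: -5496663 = -1*3^1*1832221^1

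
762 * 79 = 60198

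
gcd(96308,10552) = 4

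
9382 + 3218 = 12600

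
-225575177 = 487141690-712716867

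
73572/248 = 296+41/62 ≈ 296.66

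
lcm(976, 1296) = 79056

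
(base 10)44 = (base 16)2c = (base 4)230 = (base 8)54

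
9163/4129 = 2 + 905/4129 ≈ 2.22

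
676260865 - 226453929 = 449806936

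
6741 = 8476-1735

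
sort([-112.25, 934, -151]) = [-151, -112.25, 934]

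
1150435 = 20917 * 55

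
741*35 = 25935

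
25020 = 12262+12758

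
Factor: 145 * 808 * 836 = 2^5 * 5^1 * 11^1 * 19^1 * 29^1 * 101^1 = 97945760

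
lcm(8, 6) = 24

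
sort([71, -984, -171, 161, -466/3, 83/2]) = [-984, -171, -466/3, 83/2, 71, 161]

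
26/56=13/28 ≈ 0.464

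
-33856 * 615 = -20821440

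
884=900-16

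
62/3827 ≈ 0.0162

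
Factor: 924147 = 3^2 * 7^1 * 14669^1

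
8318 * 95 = 790210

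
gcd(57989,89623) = 1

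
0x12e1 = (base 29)5lj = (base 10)4833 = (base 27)6h0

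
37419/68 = 550 + 19/68 ≈ 550.28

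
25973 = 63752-37779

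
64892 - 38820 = 26072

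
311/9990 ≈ 0.0311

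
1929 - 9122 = -7193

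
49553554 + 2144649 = 51698203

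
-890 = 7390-8280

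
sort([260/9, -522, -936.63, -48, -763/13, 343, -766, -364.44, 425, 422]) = [-936.63, -766, -522, -364.44, -763/13, -48, 260/9, 343, 422, 425]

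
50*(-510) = -25500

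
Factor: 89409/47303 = 3^1*29803^1*47303^(-1)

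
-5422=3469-8891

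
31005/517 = 59 + 502/517 ≈ 59.97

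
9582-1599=7983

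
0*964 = 0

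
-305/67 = -4 - 37/67 ≈ -4.55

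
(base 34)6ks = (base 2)1110111011100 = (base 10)7644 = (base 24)d6c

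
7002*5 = 35010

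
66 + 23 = 89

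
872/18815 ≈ 0.0463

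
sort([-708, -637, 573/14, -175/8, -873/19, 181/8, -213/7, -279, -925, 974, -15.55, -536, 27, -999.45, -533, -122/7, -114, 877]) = [-999.45, -925, -708, -637, -536, -533, -279, -114, -873/19, -213/7, -175/8, -122/7, -15.55, 181/8, 27, 573/14, 877, 974]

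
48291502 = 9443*5114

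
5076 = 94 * 54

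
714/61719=34/2939 ≈ 0.0116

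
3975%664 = 655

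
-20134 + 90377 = 70243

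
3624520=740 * 4898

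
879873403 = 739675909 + 140197494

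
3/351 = 1/117 ≈ 0.00855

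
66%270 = 66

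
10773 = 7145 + 3628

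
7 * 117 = 819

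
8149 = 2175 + 5974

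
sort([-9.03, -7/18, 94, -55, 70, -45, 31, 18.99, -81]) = [-81, -55, -45, -9.03, -7/18, 18.99, 31, 70, 94]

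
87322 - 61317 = 26005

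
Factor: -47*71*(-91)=7^1*13^1*47^1*71^1=303667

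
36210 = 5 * 7242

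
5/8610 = 1/1722≈0.000581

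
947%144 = 83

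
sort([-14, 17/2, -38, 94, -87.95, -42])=[-87.95, -42, -38, -14, 17/2, 94]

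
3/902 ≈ 0.00333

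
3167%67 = 18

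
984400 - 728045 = 256355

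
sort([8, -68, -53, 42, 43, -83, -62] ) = [-83, -68, -62, -53, 8, 42, 43] 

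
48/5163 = 16/1721 ≈ 0.00930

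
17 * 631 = 10727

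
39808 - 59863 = -20055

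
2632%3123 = 2632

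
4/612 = 1/153 ≈ 0.00654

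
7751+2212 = 9963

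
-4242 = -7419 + 3177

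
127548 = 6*21258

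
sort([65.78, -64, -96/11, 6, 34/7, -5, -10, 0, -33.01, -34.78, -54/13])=[-64, -34.78, -33.01, -10, -96/11, -5, -54/13, 0, 34/7, 6, 65.78]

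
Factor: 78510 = 2^1*3^1*5^1*2617^1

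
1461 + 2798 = 4259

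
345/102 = 115/34 ≈ 3.38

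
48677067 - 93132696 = -44455629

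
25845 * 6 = 155070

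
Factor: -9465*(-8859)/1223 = 3^2*5^1*631^1*1223^(-1)*2953^1 = 83850435/1223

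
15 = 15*1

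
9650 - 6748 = 2902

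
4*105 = 420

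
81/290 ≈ 0.279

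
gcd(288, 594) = 18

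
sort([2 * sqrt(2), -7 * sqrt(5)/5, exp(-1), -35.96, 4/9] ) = [-35.96, -7 * sqrt(5)/5, exp(-1), 4/9, 2 * sqrt(2)] 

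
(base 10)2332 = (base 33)24m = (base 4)210130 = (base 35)1vm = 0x91c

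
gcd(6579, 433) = 1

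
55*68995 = 3794725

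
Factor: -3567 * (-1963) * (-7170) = -1 * 2^1 * 3^2 * 5^1 * 13^1 * 29^1 * 41^1 * 151^1 * 239^1 = -50204490570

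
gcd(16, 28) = 4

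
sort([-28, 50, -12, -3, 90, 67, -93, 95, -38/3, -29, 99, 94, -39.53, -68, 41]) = [-93, -68, -39.53, -29, -28, -38/3, -12, -3, 41, 50, 67, 90, 94, 95, 99]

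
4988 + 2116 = 7104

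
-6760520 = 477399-7237919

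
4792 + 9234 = 14026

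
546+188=734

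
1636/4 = 409 = 409.00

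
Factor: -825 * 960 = -1 * 2^6 * 3^2 * 5^3 * 11^1 = -792000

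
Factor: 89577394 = 2^1 * 47^1 * 593^1 * 1607^1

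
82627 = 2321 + 80306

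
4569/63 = 72 + 11/21 ≈ 72.52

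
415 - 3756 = -3341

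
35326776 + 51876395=87203171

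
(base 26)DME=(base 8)22236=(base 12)5512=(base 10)9374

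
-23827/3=-7942 - 1/3 ≈ -7942.33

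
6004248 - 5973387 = 30861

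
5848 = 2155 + 3693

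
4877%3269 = 1608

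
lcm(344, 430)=1720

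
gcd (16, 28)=4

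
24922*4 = 99688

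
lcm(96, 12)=96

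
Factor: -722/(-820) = 2^(-1)*5^(-1)*19^2*41^(-1) = 361/410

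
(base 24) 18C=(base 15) 370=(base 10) 780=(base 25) 165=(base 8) 1414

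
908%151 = 2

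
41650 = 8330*5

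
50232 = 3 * 16744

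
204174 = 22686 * 9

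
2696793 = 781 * 3453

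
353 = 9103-8750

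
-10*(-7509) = 75090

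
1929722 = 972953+956769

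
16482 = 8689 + 7793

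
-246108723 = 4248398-250357121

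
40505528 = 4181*9688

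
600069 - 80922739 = -80322670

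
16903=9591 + 7312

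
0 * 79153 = 0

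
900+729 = 1629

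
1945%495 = 460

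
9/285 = 3/95≈0.0316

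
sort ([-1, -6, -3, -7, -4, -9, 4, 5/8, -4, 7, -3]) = [-9, -7, -6, -4, -4, -3, -3, -1, 5/8, 4, 7]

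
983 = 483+500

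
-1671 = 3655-5326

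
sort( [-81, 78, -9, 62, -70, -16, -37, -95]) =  [-95, -81, -70, -37, -16, -9, 62, 78]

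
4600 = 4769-169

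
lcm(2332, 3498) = 6996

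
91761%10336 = 9073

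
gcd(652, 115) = 1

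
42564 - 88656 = -46092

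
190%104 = 86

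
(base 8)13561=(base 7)23332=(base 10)6001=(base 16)1771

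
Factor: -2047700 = -1 * 2^2 * 5^2 * 20477^1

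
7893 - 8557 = -664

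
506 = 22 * 23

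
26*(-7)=-182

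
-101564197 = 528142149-629706346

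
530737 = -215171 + 745908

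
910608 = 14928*61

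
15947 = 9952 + 5995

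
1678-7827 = -6149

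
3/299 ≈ 0.0100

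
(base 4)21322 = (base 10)634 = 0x27a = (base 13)39a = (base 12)44a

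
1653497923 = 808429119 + 845068804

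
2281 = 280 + 2001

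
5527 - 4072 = 1455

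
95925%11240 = 6005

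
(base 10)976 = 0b1111010000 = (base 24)1gg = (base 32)ug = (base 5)12401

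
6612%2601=1410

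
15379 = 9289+6090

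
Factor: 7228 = 2^2 * 13^1 * 139^1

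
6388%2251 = 1886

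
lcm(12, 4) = 12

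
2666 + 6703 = 9369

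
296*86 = 25456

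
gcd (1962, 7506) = 18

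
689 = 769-80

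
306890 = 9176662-8869772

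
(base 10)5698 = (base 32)5i2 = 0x1642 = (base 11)4310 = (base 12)336a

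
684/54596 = 171/13649 ≈ 0.0125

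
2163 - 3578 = -1415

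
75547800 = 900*83942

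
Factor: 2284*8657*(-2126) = -1*2^3*11^1*571^1*787^1*1063^1 = -42036522088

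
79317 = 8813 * 9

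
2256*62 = 139872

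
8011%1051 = 654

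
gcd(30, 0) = 30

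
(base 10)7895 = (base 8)17327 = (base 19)12ga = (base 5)223040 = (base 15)2515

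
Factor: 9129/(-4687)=-1*3^1*17^1*43^(-1)*109^(-1)*179^1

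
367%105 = 52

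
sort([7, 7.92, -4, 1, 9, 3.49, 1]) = [-4, 1, 1, 3.49, 7, 7.92, 9]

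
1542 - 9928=-8386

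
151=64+87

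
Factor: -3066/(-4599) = 2^1 * 3^(-1) = 2/3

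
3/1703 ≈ 0.00176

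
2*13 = 26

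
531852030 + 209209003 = 741061033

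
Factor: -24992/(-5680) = 2^1*5^(-1)*11^1 = 22/5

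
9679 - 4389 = 5290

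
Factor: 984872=2^3*7^1*43^1*409^1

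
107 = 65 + 42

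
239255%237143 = 2112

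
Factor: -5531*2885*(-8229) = 3^1*5^1*13^1*211^1*577^1*5531^1 = 131309618115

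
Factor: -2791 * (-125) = 5^3 * 2791^1 = 348875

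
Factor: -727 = -1 * 727^1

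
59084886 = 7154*8259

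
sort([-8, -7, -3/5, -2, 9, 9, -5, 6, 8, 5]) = [-8, -7, -5, -2, -3/5, 5, 6, 8, 9, 9]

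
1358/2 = 679 = 679.00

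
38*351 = 13338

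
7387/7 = 1055 + 2/7 ≈ 1055.29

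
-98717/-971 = 101 + 646/971 ≈ 101.67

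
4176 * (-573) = -2392848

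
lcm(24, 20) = 120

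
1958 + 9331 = 11289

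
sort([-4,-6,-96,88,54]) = [-96,-6,-4,54,88]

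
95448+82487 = 177935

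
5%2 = 1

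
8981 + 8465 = 17446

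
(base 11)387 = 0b111001010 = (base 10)458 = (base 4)13022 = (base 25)i8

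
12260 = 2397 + 9863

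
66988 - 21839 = 45149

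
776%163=124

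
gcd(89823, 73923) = 3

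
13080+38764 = 51844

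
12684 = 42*302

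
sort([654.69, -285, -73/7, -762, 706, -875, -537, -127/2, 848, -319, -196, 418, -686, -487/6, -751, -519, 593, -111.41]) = [-875, -762, -751, -686, -537, -519, -319, -285, -196, -111.41, -487/6, -127/2, -73/7, 418, 593, 654.69, 706, 848]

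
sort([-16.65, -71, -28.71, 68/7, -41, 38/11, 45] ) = [-71, -41, -28.71, -16.65, 38/11, 68/7, 45] 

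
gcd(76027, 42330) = 1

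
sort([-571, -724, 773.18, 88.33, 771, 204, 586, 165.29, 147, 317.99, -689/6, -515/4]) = [-724, -571, -515/4, -689/6, 88.33, 147, 165.29, 204, 317.99, 586, 771, 773.18]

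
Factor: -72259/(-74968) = 2^(-3)*11^1*6569^1*9371^(-1)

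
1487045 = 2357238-870193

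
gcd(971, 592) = 1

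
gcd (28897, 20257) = 1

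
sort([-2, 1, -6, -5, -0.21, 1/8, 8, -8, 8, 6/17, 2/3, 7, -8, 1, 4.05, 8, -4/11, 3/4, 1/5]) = [-8, -8, -6, -5, -2, -4/11, -0.21, 1/8, 1/5, 6/17, 2/3, 3/4, 1, 1, 4.05, 7, 8, 8, 8]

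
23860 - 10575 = 13285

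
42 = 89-47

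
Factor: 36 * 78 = 2^3 * 3^3 * 13^1 = 2808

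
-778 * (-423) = 329094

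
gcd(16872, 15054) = 6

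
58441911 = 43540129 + 14901782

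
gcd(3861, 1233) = 9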